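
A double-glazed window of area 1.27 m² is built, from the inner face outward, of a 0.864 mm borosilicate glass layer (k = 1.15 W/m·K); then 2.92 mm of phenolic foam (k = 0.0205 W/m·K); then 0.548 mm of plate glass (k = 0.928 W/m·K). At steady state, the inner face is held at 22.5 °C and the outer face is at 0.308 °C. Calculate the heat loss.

Treat each layer as a resistance in series:
  R_borosilicate glass = L/(kA) = 8.64×10^-4/(1.15·1.27) = 5.916×10^-4 K/W
  R_phenolic foam = L/(kA) = 0.00292/(0.0205·1.27) = 0.1122 K/W
  R_plate glass = L/(kA) = 5.48×10^-4/(0.928·1.27) = 4.650×10^-4 K/W
ΣR = 5.916×10^-4 + 0.1122 + 4.650×10^-4 = 0.1133 K/W
Q = ΔT/ΣR = (22.5 °C − 0.308 °C)/0.1133 = 196 W

Q = 196 W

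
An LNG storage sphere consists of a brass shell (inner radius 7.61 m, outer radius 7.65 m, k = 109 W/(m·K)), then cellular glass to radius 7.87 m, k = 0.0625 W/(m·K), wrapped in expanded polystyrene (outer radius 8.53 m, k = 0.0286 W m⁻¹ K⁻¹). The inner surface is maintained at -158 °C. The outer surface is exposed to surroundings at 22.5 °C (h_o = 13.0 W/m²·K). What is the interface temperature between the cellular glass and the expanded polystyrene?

T = -132 °C

Treat each layer as a resistance in series:
  R_brass = (1/7.61 − 1/7.65)/(4πk) = 6.871×10^-4/(4π·109) = 5.016×10^-7 K/W
  R_cellular glass = (1/7.65 − 1/7.87)/(4πk) = 0.003654/(4π·0.0625) = 0.004653 K/W
  R_expanded polystyrene = (1/7.87 − 1/8.53)/(4πk) = 0.009832/(4π·0.0286) = 0.02736 K/W
  R_conv,out = 1/(4πr²h) = 1/(4π·8.53²·13.0) = 8.413×10^-5 K/W
ΣR = 5.016×10^-7 + 0.004653 + 0.02736 + 8.413×10^-5 = 0.03210 K/W
Q = ΔT/ΣR = (-158 °C − 22.5 °C)/0.03210 = -5623 W
From the inner boundary to the cellular glass/expanded polystyrene interface, ΣR_partial = 0.004654 K/W.
T_interface = T_in − Q·ΣR_partial = -158 °C − (-5623)(0.004654) = -132 °C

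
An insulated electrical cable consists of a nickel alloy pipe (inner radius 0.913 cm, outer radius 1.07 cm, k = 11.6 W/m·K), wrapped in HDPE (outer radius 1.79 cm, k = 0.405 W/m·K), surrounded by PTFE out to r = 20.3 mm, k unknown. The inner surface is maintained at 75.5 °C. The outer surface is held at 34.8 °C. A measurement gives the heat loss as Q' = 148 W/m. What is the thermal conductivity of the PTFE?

k = 0.284 W/m·K

ΣR = ΔT/Q' = |75.5 − 34.8|/148 = 0.2750 m·K/W
Known resistances:
  R'_nickel alloy = ln(0.0107/0.00913)/(2πk) = 0.1587/(2π·11.6) = 0.002177 m·K/W
  R'_HDPE = ln(0.0179/0.0107)/(2πk) = 0.5146/(2π·0.405) = 0.2022 m·K/W
R_PTFE = ΣR − ΣR_known = 0.2750 − 0.2044 = 0.07060 m·K/W
ln(r₂/r₁)/(2πk) = 0.07060 ⇒ k = 0.1258/(2π·0.07060) = 0.284 W/m·K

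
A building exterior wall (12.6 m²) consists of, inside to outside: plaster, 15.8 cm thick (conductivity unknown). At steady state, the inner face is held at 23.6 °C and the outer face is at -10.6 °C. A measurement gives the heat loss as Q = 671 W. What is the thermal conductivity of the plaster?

ΣR = ΔT/Q = |23.6 − -10.6|/671 = 0.05097 K/W
L/(kA) = 0.05097 ⇒ k = 0.158/(0.05097·12.6) = 0.246 W/m·K

k = 0.246 W/m·K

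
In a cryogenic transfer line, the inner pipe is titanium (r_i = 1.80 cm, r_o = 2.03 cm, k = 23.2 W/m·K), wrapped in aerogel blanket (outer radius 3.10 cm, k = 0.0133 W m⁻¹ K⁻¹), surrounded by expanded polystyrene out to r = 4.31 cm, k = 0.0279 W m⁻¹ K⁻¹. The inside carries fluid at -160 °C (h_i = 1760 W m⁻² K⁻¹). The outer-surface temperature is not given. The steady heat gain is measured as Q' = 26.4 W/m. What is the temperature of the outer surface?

T_out = 23.5 °C

Sum the resistances:
  R'_conv,in = 1/(2πr h) = 1/(2π·0.0180·1760) = 0.005024 m·K/W
  R'_titanium = ln(0.0203/0.0180)/(2πk) = 0.1202/(2π·23.2) = 8.249×10^-4 m·K/W
  R'_aerogel blanket = ln(0.0310/0.0203)/(2πk) = 0.4234/(2π·0.0133) = 5.066 m·K/W
  R'_expanded polystyrene = ln(0.0431/0.0310)/(2πk) = 0.3295/(2π·0.0279) = 1.880 m·K/W
ΣR = 6.952 m·K/W
ΔT = Q'·ΣR = 26.4 × 6.952 = 183.5 K
Heat flows inward, so T_out = T_in + ΔT = -160 + 183.5 = 23.5 °C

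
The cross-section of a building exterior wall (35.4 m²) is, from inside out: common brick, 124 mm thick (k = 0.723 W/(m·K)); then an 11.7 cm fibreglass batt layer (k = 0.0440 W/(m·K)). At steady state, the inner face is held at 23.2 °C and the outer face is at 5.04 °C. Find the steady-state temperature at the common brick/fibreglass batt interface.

T = 22.1 °C

Resistance network (inner→outer):
  R_common brick = L/(kA) = 0.124/(0.723·35.4) = 0.004845 K/W
  R_fibreglass batt = L/(kA) = 0.117/(0.0440·35.4) = 0.07512 K/W
ΣR = 0.004845 + 0.07512 = 0.07997 K/W
Q = ΔT/ΣR = (23.2 °C − 5.04 °C)/0.07997 = 227.1 W
From the inner boundary to the common brick/fibreglass batt interface, ΣR_partial = 0.004845 K/W.
T_interface = T_in − Q·ΣR_partial = 23.2 °C − (227.1)(0.004845) = 22.1 °C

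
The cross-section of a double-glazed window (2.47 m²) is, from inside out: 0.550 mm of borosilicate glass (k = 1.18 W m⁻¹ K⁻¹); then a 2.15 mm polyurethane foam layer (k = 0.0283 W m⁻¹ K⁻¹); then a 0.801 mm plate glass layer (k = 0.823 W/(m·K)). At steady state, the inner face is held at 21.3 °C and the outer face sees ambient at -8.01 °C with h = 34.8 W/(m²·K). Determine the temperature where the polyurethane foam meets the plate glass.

Series thermal resistances, inner to outer:
  R_borosilicate glass = L/(kA) = 5.50×10^-4/(1.18·2.47) = 1.887×10^-4 K/W
  R_polyurethane foam = L/(kA) = 0.00215/(0.0283·2.47) = 0.03076 K/W
  R_plate glass = L/(kA) = 8.01×10^-4/(0.823·2.47) = 3.940×10^-4 K/W
  R_conv,out = 1/(hA) = 1/(34.8·2.47) = 0.01163 K/W
ΣR = 1.887×10^-4 + 0.03076 + 3.940×10^-4 + 0.01163 = 0.04297 K/W
Q = ΔT/ΣR = (21.3 °C − -8.01 °C)/0.04297 = 682.1 W
From the inner boundary to the polyurethane foam/plate glass interface, ΣR_partial = 0.03095 K/W.
T_interface = T_in − Q·ΣR_partial = 21.3 °C − (682.1)(0.03095) = 0.19 °C

T = 0.19 °C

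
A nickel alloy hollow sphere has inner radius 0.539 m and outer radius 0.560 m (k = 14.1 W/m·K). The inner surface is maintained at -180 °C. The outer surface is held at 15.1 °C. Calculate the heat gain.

Q = 497 kW

Q = 4πk·ΔT/(1/r₁ − 1/r₂) = 4π × 14.1 × 195.1 / (1/0.539 − 1/0.560) = 4.97×10^5 W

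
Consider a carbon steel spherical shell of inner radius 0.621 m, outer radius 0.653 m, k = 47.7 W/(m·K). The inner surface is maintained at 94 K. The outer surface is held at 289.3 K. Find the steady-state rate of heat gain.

Q = 1480 kW

Q = 4πk·ΔT/(1/r₁ − 1/r₂) = 4π × 47.7 × 195.3 / (1/0.621 − 1/0.653) = 1.48×10^6 W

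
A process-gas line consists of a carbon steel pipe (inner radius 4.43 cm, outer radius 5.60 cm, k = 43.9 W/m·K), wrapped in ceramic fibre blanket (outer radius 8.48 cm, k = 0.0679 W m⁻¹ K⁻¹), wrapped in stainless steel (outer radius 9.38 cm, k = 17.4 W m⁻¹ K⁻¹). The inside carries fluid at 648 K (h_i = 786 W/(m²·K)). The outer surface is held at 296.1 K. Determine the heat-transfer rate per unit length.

Q' = 359 W/m

Series thermal resistances, inner to outer:
  R'_conv,in = 1/(2πr h) = 1/(2π·0.0443·786) = 0.004571 m·K/W
  R'_carbon steel = ln(0.0560/0.0443)/(2πk) = 0.2344/(2π·43.9) = 8.497×10^-4 m·K/W
  R'_ceramic fibre blanket = ln(0.0848/0.0560)/(2πk) = 0.4149/(2π·0.0679) = 0.9726 m·K/W
  R'_stainless steel = ln(0.0938/0.0848)/(2πk) = 0.1009/(2π·17.4) = 9.226×10^-4 m·K/W
ΣR = 0.004571 + 8.497×10^-4 + 0.9726 + 9.226×10^-4 = 0.9789 m·K/W
Q' = ΔT/ΣR = (648 K − 296.1 K)/0.9789 = 359 W/m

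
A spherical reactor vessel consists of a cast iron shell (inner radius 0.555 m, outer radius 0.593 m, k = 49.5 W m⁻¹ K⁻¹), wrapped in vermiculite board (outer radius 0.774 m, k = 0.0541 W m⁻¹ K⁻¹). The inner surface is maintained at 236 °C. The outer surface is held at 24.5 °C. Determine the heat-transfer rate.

Resistance network (inner→outer):
  R_cast iron = (1/0.555 − 1/0.593)/(4πk) = 0.1155/(4π·49.5) = 1.856×10^-4 K/W
  R_vermiculite board = (1/0.593 − 1/0.774)/(4πk) = 0.3944/(4π·0.0541) = 0.5801 K/W
ΣR = 1.856×10^-4 + 0.5801 = 0.5803 K/W
Q = ΔT/ΣR = (236 °C − 24.5 °C)/0.5803 = 364 W

Q = 364 W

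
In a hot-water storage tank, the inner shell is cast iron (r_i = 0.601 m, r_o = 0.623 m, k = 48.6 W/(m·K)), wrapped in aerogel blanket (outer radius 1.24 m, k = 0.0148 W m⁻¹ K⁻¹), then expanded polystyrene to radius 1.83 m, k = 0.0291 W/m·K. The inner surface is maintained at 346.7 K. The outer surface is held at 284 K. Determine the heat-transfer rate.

Resistance network (inner→outer):
  R_cast iron = (1/0.601 − 1/0.623)/(4πk) = 0.05876/(4π·48.6) = 9.621×10^-5 K/W
  R_aerogel blanket = (1/0.623 − 1/1.24)/(4πk) = 0.7987/(4π·0.0148) = 4.294 K/W
  R_expanded polystyrene = (1/1.24 − 1/1.83)/(4πk) = 0.2600/(4π·0.0291) = 0.7110 K/W
ΣR = 9.621×10^-5 + 4.294 + 0.7110 = 5.005 K/W
Q = ΔT/ΣR = (346.7 K − 284 K)/5.005 = 12.5 W

Q = 12.5 W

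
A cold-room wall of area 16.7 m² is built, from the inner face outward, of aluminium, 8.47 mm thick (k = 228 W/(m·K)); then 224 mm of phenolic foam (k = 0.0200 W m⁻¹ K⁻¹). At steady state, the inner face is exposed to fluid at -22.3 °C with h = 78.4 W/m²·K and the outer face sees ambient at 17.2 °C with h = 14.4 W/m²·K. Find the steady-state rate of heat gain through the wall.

Q = 58.5 W

Treat each layer as a resistance in series:
  R_conv,in = 1/(hA) = 1/(78.4·16.7) = 7.638×10^-4 K/W
  R_aluminium = L/(kA) = 0.00847/(228·16.7) = 2.224×10^-6 K/W
  R_phenolic foam = L/(kA) = 0.224/(0.0200·16.7) = 0.6707 K/W
  R_conv,out = 1/(hA) = 1/(14.4·16.7) = 0.004158 K/W
ΣR = 7.638×10^-4 + 2.224×10^-6 + 0.6707 + 0.004158 = 0.6756 K/W
Q = ΔT/ΣR = (-22.3 °C − 17.2 °C)/0.6756 = -58.5 W
(Negative Q ⇒ heat flows inward; heat gain = 58.5 W.)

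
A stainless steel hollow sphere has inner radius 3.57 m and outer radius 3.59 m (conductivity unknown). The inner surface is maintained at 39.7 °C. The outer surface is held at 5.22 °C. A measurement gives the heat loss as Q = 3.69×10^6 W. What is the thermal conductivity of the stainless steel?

k = 13.3 W/m·K

ΣR = ΔT/Q = |39.7 − 5.22|/3.69×10^6 = 9.344×10^-6 K/W
(1/r₁−1/r₂)/(4πk) = 9.344×10^-6 ⇒ k = 0.001561/(4π·9.344×10^-6) = 13.3 W/m·K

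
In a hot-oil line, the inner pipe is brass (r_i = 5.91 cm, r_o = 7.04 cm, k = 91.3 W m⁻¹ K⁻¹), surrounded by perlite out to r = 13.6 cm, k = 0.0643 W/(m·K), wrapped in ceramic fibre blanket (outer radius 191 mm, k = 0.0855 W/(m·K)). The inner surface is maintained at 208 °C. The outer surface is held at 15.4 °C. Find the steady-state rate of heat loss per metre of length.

Q' = 85.1 W/m

Series thermal resistances, inner to outer:
  R'_brass = ln(0.0704/0.0591)/(2πk) = 0.1750/(2π·91.3) = 3.050×10^-4 m·K/W
  R'_perlite = ln(0.136/0.0704)/(2πk) = 0.6585/(2π·0.0643) = 1.630 m·K/W
  R'_ceramic fibre blanket = ln(0.191/0.136)/(2πk) = 0.3396/(2π·0.0855) = 0.6322 m·K/W
ΣR = 3.050×10^-4 + 1.630 + 0.6322 = 2.263 m·K/W
Q' = ΔT/ΣR = (208 °C − 15.4 °C)/2.263 = 85.1 W/m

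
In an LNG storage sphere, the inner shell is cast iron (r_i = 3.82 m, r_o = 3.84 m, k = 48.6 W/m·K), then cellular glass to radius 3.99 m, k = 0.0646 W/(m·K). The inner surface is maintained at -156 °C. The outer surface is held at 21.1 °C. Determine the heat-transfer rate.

Q = 14.7 kW

Treat each layer as a resistance in series:
  R_cast iron = (1/3.82 − 1/3.84)/(4πk) = 0.001363/(4π·48.6) = 2.232×10^-6 K/W
  R_cellular glass = (1/3.84 − 1/3.99)/(4πk) = 0.009790/(4π·0.0646) = 0.01206 K/W
ΣR = 2.232×10^-6 + 0.01206 = 0.01206 K/W
Q = ΔT/ΣR = (-156 °C − 21.1 °C)/0.01206 = -14700 W
(Negative Q ⇒ heat flows inward; heat gain = 14700 W.)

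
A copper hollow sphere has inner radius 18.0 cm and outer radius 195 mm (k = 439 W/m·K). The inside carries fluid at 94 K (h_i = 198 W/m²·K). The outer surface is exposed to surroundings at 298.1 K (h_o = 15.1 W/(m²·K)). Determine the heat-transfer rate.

Q = 1350 W

Treat each layer as a resistance in series:
  R_conv,in = 1/(4πr²h) = 1/(4π·0.180²·198) = 0.01240 K/W
  R_copper = (1/0.180 − 1/0.195)/(4πk) = 0.4274/(4π·439) = 7.747×10^-5 K/W
  R_conv,out = 1/(4πr²h) = 1/(4π·0.195²·15.1) = 0.1386 K/W
ΣR = 0.01240 + 7.747×10^-5 + 0.1386 = 0.1511 K/W
Q = ΔT/ΣR = (94 K − 298.1 K)/0.1511 = -1350 W
(Negative Q ⇒ heat flows inward; heat gain = 1350 W.)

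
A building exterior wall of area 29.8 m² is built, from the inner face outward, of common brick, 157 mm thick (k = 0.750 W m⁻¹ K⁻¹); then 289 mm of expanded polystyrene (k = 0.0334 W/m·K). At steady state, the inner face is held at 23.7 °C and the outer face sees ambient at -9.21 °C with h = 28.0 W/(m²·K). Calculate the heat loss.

Resistance network (inner→outer):
  R_common brick = L/(kA) = 0.157/(0.750·29.8) = 0.007025 K/W
  R_expanded polystyrene = L/(kA) = 0.289/(0.0334·29.8) = 0.2904 K/W
  R_conv,out = 1/(hA) = 1/(28.0·29.8) = 0.001198 K/W
ΣR = 0.007025 + 0.2904 + 0.001198 = 0.2986 K/W
Q = ΔT/ΣR = (23.7 °C − -9.21 °C)/0.2986 = 110 W

Q = 110 W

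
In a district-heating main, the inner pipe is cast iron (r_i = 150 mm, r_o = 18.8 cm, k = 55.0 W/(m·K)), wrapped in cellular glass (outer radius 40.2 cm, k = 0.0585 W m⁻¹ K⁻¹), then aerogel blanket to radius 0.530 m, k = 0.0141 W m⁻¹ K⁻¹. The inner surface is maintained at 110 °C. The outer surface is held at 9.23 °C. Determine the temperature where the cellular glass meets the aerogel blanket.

T = 69.8 °C

Treat each layer as a resistance in series:
  R'_cast iron = ln(0.188/0.150)/(2πk) = 0.2258/(2π·55.0) = 6.534×10^-4 m·K/W
  R'_cellular glass = ln(0.402/0.188)/(2πk) = 0.7600/(2π·0.0585) = 2.068 m·K/W
  R'_aerogel blanket = ln(0.530/0.402)/(2πk) = 0.2764/(2π·0.0141) = 3.120 m·K/W
ΣR = 6.534×10^-4 + 2.068 + 3.120 = 5.189 m·K/W
Q' = ΔT/ΣR = (110 °C − 9.23 °C)/5.189 = 19.42 W/m
From the inner boundary to the cellular glass/aerogel blanket interface, ΣR_partial = 2.069 m·K/W.
T_interface = T_in − Q'·ΣR_partial = 110 °C − (19.42)(2.069) = 69.8 °C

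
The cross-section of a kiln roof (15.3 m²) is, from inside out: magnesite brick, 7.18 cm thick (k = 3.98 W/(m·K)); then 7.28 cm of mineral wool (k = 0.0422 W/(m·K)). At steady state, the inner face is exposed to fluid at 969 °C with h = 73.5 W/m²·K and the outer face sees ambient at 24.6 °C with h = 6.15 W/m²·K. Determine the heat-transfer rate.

Treat each layer as a resistance in series:
  R_conv,in = 1/(hA) = 1/(73.5·15.3) = 8.892×10^-4 K/W
  R_magnesite brick = L/(kA) = 0.0718/(3.98·15.3) = 0.001179 K/W
  R_mineral wool = L/(kA) = 0.0728/(0.0422·15.3) = 0.1128 K/W
  R_conv,out = 1/(hA) = 1/(6.15·15.3) = 0.01063 K/W
ΣR = 8.892×10^-4 + 0.001179 + 0.1128 + 0.01063 = 0.1255 K/W
Q = ΔT/ΣR = (969 °C − 24.6 °C)/0.1255 = 7530 W

Q = 7.53 kW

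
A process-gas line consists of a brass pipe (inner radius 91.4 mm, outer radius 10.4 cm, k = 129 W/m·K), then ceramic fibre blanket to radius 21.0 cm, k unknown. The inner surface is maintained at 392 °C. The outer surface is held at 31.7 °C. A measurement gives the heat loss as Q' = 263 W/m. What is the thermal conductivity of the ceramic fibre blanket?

ΣR = ΔT/Q' = |392 − 31.7|/263 = 1.370 m·K/W
Known resistances:
  R'_brass = ln(0.104/0.0914)/(2πk) = 0.1291/(2π·129) = 1.593×10^-4 m·K/W
R_ceramic fibre blanket = ΣR − ΣR_known = 1.370 − 1.593×10^-4 = 1.370 m·K/W
ln(r₂/r₁)/(2πk) = 1.370 ⇒ k = 0.7027/(2π·1.370) = 0.0816 W/m·K

k = 0.0816 W/m·K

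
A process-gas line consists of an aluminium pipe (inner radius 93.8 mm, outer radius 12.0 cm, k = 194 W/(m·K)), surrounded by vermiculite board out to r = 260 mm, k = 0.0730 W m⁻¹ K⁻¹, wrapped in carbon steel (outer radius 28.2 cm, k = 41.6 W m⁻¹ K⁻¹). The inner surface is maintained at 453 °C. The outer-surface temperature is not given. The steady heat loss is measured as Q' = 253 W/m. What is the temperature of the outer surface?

T_out = 26.4 °C

Series resistances:
  R'_aluminium = ln(0.120/0.0938)/(2πk) = 0.2463/(2π·194) = 2.021×10^-4 m·K/W
  R'_vermiculite board = ln(0.260/0.120)/(2πk) = 0.7732/(2π·0.0730) = 1.686 m·K/W
  R'_carbon steel = ln(0.282/0.260)/(2πk) = 0.08123/(2π·41.6) = 3.108×10^-4 m·K/W
ΣR = 1.686 m·K/W
ΔT = Q'·ΣR = 253 × 1.686 = 426.6 K
Heat flows outward, so T_out = T_in − ΔT = 453 − 426.6 = 26.4 °C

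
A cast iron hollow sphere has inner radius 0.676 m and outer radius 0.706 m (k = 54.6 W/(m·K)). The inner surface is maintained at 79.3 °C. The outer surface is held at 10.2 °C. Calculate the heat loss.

Q = 4πk·ΔT/(1/r₁ − 1/r₂) = 4π × 54.6 × 69.1 / (1/0.676 − 1/0.706) = 7.54×10^5 W

Q = 754 kW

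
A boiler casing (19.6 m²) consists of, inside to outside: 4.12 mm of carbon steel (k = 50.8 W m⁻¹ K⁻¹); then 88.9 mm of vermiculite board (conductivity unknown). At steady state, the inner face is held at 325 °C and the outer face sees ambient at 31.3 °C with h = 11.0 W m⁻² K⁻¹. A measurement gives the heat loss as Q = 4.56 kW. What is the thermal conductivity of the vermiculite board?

k = 0.0759 W/m·K

ΣR = ΔT/Q = |325 − 31.3|/4560 = 0.06441 K/W
Known resistances:
  R_carbon steel = L/(kA) = 0.00412/(50.8·19.6) = 4.138×10^-6 K/W
  R_conv,out = 1/(hA) = 1/(11.0·19.6) = 0.004638 K/W
R_vermiculite board = ΣR − ΣR_known = 0.06441 − 0.004642 = 0.05977 K/W
L/(kA) = 0.05977 ⇒ k = 0.0889/(0.05977·19.6) = 0.0759 W/m·K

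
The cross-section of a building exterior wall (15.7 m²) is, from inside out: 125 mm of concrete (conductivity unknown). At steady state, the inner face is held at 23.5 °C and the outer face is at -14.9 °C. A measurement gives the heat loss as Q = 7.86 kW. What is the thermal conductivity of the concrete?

k = 1.63 W/m·K

ΣR = ΔT/Q = |23.5 − -14.9|/7860 = 0.004885 K/W
L/(kA) = 0.004885 ⇒ k = 0.125/(0.004885·15.7) = 1.63 W/m·K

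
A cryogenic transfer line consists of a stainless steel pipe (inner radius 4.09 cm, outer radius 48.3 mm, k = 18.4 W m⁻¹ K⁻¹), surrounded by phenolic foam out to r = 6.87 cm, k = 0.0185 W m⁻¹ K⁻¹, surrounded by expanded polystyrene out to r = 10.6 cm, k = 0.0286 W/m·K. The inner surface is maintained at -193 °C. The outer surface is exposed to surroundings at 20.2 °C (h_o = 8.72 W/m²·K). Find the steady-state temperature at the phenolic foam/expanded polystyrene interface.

Resistance network (inner→outer):
  R'_stainless steel = ln(0.0483/0.0409)/(2πk) = 0.1663/(2π·18.4) = 0.001438 m·K/W
  R'_phenolic foam = ln(0.0687/0.0483)/(2πk) = 0.3523/(2π·0.0185) = 3.031 m·K/W
  R'_expanded polystyrene = ln(0.106/0.0687)/(2πk) = 0.4337/(2π·0.0286) = 2.413 m·K/W
  R'_conv,out = 1/(2πr h) = 1/(2π·0.106·8.72) = 0.1722 m·K/W
ΣR = 0.001438 + 3.031 + 2.413 + 0.1722 = 5.618 m·K/W
Q' = ΔT/ΣR = (-193 °C − 20.2 °C)/5.618 = -37.95 W/m
From the inner boundary to the phenolic foam/expanded polystyrene interface, ΣR_partial = 3.032 m·K/W.
T_interface = T_in − Q'·ΣR_partial = -193 °C − (-37.95)(3.032) = -77.9 °C

T = -77.9 °C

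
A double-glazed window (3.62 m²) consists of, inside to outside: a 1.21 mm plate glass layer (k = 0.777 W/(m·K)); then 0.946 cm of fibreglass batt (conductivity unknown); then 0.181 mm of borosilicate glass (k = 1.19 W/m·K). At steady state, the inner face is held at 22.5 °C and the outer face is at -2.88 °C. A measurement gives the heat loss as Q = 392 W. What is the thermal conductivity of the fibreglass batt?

k = 0.0407 W/m·K

ΣR = ΔT/Q = |22.5 − -2.88|/392 = 0.06474 K/W
Known resistances:
  R_plate glass = L/(kA) = 0.00121/(0.777·3.62) = 4.302×10^-4 K/W
  R_borosilicate glass = L/(kA) = 1.81×10^-4/(1.19·3.62) = 4.202×10^-5 K/W
R_fibreglass batt = ΣR − ΣR_known = 0.06474 − 4.722×10^-4 = 0.06427 K/W
L/(kA) = 0.06427 ⇒ k = 0.00946/(0.06427·3.62) = 0.0407 W/m·K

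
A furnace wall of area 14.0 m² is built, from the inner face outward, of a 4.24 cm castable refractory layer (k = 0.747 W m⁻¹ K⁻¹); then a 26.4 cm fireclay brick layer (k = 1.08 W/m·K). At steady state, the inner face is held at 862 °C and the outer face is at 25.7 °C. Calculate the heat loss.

Q = 38900 W

Resistance network (inner→outer):
  R_castable refractory = L/(kA) = 0.0424/(0.747·14.0) = 0.004054 K/W
  R_fireclay brick = L/(kA) = 0.264/(1.08·14.0) = 0.01746 K/W
ΣR = 0.004054 + 0.01746 = 0.02151 K/W
Q = ΔT/ΣR = (862 °C − 25.7 °C)/0.02151 = 38900 W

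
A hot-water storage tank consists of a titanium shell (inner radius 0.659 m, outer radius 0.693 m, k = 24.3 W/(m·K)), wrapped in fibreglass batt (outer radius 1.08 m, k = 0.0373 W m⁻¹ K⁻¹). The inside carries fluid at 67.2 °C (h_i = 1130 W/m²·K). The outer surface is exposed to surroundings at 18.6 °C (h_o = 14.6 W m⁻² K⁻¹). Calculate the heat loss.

Resistance network (inner→outer):
  R_conv,in = 1/(4πr²h) = 1/(4π·0.659²·1130) = 1.622×10^-4 K/W
  R_titanium = (1/0.659 − 1/0.693)/(4πk) = 0.07445/(4π·24.3) = 2.438×10^-4 K/W
  R_fibreglass batt = (1/0.693 − 1/1.08)/(4πk) = 0.5171/(4π·0.0373) = 1.103 K/W
  R_conv,out = 1/(4πr²h) = 1/(4π·1.08²·14.6) = 0.004673 K/W
ΣR = 1.622×10^-4 + 2.438×10^-4 + 1.103 + 0.004673 = 1.108 K/W
Q = ΔT/ΣR = (67.2 °C − 18.6 °C)/1.108 = 43.9 W

Q = 43.9 W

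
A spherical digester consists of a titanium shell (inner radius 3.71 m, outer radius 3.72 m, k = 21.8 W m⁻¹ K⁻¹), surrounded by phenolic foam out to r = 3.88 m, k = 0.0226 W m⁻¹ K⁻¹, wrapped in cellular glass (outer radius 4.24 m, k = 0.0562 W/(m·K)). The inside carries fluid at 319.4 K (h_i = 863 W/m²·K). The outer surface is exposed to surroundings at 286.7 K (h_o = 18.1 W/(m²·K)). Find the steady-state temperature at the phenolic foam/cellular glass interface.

Resistance network (inner→outer):
  R_conv,in = 1/(4πr²h) = 1/(4π·3.71²·863) = 6.699×10^-6 K/W
  R_titanium = (1/3.71 − 1/3.72)/(4πk) = 7.246×10^-4/(4π·21.8) = 2.645×10^-6 K/W
  R_phenolic foam = (1/3.72 − 1/3.88)/(4πk) = 0.01109/(4π·0.0226) = 0.03903 K/W
  R_cellular glass = (1/3.88 − 1/4.24)/(4πk) = 0.02188/(4π·0.0562) = 0.03099 K/W
  R_conv,out = 1/(4πr²h) = 1/(4π·4.24²·18.1) = 2.446×10^-4 K/W
ΣR = 6.699×10^-6 + 2.645×10^-6 + 0.03903 + 0.03099 + 2.446×10^-4 = 0.07027 K/W
Q = ΔT/ΣR = (319.4 K − 286.7 K)/0.07027 = 465.3 W
From the inner boundary to the phenolic foam/cellular glass interface, ΣR_partial = 0.03904 K/W.
T_interface = T_in − Q·ΣR_partial = 319.4 K − (465.3)(0.03904) = 301.2 K

T = 301.2 K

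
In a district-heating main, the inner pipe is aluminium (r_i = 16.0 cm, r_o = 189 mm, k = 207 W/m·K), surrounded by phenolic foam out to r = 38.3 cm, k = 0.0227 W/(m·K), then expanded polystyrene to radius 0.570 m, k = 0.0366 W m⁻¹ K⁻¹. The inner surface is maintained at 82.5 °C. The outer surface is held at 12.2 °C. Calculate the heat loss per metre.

Treat each layer as a resistance in series:
  R'_aluminium = ln(0.189/0.160)/(2πk) = 0.1666/(2π·207) = 1.281×10^-4 m·K/W
  R'_phenolic foam = ln(0.383/0.189)/(2πk) = 0.7063/(2π·0.0227) = 4.952 m·K/W
  R'_expanded polystyrene = ln(0.570/0.383)/(2πk) = 0.3976/(2π·0.0366) = 1.729 m·K/W
ΣR = 1.281×10^-4 + 4.952 + 1.729 = 6.681 m·K/W
Q' = ΔT/ΣR = (82.5 °C − 12.2 °C)/6.681 = 10.5 W/m

Q' = 10.5 W/m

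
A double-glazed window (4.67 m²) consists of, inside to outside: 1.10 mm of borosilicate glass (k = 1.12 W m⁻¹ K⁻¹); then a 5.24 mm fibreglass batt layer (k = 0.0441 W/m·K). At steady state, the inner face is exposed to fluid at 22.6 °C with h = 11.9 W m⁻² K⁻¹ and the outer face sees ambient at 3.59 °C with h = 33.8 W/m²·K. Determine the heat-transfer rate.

Q = 380 W

Resistance network (inner→outer):
  R_conv,in = 1/(hA) = 1/(11.9·4.67) = 0.01799 K/W
  R_borosilicate glass = L/(kA) = 0.00110/(1.12·4.67) = 2.103×10^-4 K/W
  R_fibreglass batt = L/(kA) = 0.00524/(0.0441·4.67) = 0.02544 K/W
  R_conv,out = 1/(hA) = 1/(33.8·4.67) = 0.006335 K/W
ΣR = 0.01799 + 2.103×10^-4 + 0.02544 + 0.006335 = 0.04998 K/W
Q = ΔT/ΣR = (22.6 °C − 3.59 °C)/0.04998 = 380 W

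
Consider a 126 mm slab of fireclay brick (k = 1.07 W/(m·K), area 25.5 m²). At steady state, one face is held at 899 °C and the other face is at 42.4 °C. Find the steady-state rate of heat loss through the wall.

Q = kA·ΔT/L = 1.07 × 25.5 × |899 °C − 42.4 °C| / 0.126 = 1.85×10^5 W

Q = 185 kW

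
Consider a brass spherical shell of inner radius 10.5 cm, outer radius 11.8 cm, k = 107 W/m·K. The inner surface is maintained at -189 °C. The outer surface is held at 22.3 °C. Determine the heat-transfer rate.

Q = 4πk·ΔT/(1/r₁ − 1/r₂) = 4π × 107 × 211.3 / (1/0.105 − 1/0.118) = 2.71×10^5 W

Q = 271 kW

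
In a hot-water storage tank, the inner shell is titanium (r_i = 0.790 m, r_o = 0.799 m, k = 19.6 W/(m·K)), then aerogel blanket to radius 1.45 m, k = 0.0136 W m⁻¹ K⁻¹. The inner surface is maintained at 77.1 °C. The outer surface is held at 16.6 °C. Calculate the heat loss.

Q = 18.4 W

Treat each layer as a resistance in series:
  R_titanium = (1/0.790 − 1/0.799)/(4πk) = 0.01426/(4π·19.6) = 5.789×10^-5 K/W
  R_aerogel blanket = (1/0.799 − 1/1.45)/(4πk) = 0.5619/(4π·0.0136) = 3.288 K/W
ΣR = 5.789×10^-5 + 3.288 = 3.288 K/W
Q = ΔT/ΣR = (77.1 °C − 16.6 °C)/3.288 = 18.4 W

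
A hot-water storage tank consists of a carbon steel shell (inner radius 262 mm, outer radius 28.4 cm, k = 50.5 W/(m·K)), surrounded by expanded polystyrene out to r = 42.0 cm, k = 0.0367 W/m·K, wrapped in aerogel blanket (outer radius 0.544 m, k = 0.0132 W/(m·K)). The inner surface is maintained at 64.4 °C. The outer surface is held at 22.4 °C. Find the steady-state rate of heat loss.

Q = 7.31 W

Treat each layer as a resistance in series:
  R_carbon steel = (1/0.262 − 1/0.284)/(4πk) = 0.2957/(4π·50.5) = 4.659×10^-4 K/W
  R_expanded polystyrene = (1/0.284 − 1/0.420)/(4πk) = 1.140/(4π·0.0367) = 2.472 K/W
  R_aerogel blanket = (1/0.420 − 1/0.544)/(4πk) = 0.5427/(4π·0.0132) = 3.272 K/W
ΣR = 4.659×10^-4 + 2.472 + 3.272 = 5.744 K/W
Q = ΔT/ΣR = (64.4 °C − 22.4 °C)/5.744 = 7.31 W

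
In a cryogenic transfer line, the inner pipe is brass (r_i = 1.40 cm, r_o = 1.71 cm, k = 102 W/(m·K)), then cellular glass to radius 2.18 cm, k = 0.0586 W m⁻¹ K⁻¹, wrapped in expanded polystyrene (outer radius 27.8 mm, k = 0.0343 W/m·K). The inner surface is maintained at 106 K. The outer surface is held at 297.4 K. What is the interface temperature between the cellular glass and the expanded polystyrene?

Treat each layer as a resistance in series:
  R'_brass = ln(0.0171/0.0140)/(2πk) = 0.2000/(2π·102) = 3.121×10^-4 m·K/W
  R'_cellular glass = ln(0.0218/0.0171)/(2πk) = 0.2428/(2π·0.0586) = 0.6595 m·K/W
  R'_expanded polystyrene = ln(0.0278/0.0218)/(2πk) = 0.2431/(2π·0.0343) = 1.128 m·K/W
ΣR = 3.121×10^-4 + 0.6595 + 1.128 = 1.788 m·K/W
Q' = ΔT/ΣR = (106 K − 297.4 K)/1.788 = -107.0 W/m
From the inner boundary to the cellular glass/expanded polystyrene interface, ΣR_partial = 0.6598 m·K/W.
T_interface = T_in − Q'·ΣR_partial = 106 K − (-107.0)(0.6598) = 176.6 K

T = 176.6 K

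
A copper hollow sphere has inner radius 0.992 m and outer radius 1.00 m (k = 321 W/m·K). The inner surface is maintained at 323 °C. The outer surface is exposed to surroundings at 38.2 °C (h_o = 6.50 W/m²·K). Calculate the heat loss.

Q = 23.3 kW

Series thermal resistances, inner to outer:
  R_copper = (1/0.992 − 1/1.00)/(4πk) = 0.008065/(4π·321) = 1.999×10^-6 K/W
  R_conv,out = 1/(4πr²h) = 1/(4π·1.00²·6.50) = 0.01224 K/W
ΣR = 1.999×10^-6 + 0.01224 = 0.01224 K/W
Q = ΔT/ΣR = (323 °C − 38.2 °C)/0.01224 = 23300 W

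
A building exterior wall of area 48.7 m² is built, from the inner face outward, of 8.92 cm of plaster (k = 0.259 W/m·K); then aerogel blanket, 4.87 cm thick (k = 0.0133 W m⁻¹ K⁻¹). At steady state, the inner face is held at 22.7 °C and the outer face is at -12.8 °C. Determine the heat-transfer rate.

Resistance network (inner→outer):
  R_plaster = L/(kA) = 0.0892/(0.259·48.7) = 0.007072 K/W
  R_aerogel blanket = L/(kA) = 0.0487/(0.0133·48.7) = 0.07519 K/W
ΣR = 0.007072 + 0.07519 = 0.08226 K/W
Q = ΔT/ΣR = (22.7 °C − -12.8 °C)/0.08226 = 432 W

Q = 432 W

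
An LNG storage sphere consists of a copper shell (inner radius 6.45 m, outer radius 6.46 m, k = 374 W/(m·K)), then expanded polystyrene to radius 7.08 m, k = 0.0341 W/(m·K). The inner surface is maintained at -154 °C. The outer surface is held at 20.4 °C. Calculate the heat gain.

Series thermal resistances, inner to outer:
  R_copper = (1/6.45 − 1/6.46)/(4πk) = 2.400×10^-4/(4π·374) = 5.107×10^-8 K/W
  R_expanded polystyrene = (1/6.46 − 1/7.08)/(4πk) = 0.01356/(4π·0.0341) = 0.03163 K/W
ΣR = 5.107×10^-8 + 0.03163 = 0.03163 K/W
Q = ΔT/ΣR = (-154 °C − 20.4 °C)/0.03163 = -5510 W
(Negative Q ⇒ heat flows inward; heat gain = 5510 W.)

Q = 5.51 kW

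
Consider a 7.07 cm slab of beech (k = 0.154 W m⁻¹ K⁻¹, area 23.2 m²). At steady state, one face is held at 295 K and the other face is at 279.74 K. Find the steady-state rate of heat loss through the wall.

Q = kA·ΔT/L = 0.154 × 23.2 × |295 K − 279.74 K| / 0.0707 = 771 W

Q = 771 W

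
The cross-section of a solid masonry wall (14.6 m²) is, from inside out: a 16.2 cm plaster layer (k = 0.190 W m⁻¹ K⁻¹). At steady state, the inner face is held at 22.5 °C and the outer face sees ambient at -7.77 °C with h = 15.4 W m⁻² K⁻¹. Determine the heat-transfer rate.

Series thermal resistances, inner to outer:
  R_plaster = L/(kA) = 0.162/(0.190·14.6) = 0.05840 K/W
  R_conv,out = 1/(hA) = 1/(15.4·14.6) = 0.004448 K/W
ΣR = 0.05840 + 0.004448 = 0.06285 K/W
Q = ΔT/ΣR = (22.5 °C − -7.77 °C)/0.06285 = 482 W

Q = 482 W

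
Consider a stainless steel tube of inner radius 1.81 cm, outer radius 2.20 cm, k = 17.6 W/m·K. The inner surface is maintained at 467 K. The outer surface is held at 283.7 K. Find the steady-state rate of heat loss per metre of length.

Q' = 2πk·ΔT/ln(r₂/r₁) = 2π × 17.6 × 183.3 / ln(0.0220/0.0181) = 1.04×10^5 W/m

Q' = 1.04×10^5 W/m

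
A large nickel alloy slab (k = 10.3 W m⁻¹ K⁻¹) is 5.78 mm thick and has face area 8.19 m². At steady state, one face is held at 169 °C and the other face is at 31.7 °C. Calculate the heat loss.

Q = 2000 kW

Q = kA·ΔT/L = 10.3 × 8.19 × |169 °C − 31.7 °C| / 0.00578 = 2.00×10^6 W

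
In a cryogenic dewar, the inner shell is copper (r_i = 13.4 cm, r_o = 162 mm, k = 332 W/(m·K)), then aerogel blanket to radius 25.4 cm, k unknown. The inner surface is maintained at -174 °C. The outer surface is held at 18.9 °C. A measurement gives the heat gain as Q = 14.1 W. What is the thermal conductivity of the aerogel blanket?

k = 0.0130 W/m·K

ΣR = ΔT/Q = |-174 − 18.9|/14.1 = 13.68 K/W
Known resistances:
  R_copper = (1/0.134 − 1/0.162)/(4πk) = 1.290/(4π·332) = 3.092×10^-4 K/W
R_aerogel blanket = ΣR − ΣR_known = 13.68 − 3.092×10^-4 = 13.68 K/W
(1/r₁−1/r₂)/(4πk) = 13.68 ⇒ k = 2.236/(4π·13.68) = 0.0130 W/m·K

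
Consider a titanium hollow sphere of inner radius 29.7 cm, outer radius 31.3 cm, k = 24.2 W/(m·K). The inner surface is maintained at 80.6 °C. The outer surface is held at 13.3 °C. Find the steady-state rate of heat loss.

Q = 4πk·ΔT/(1/r₁ − 1/r₂) = 4π × 24.2 × 67.3 / (1/0.297 − 1/0.313) = 1.19×10^5 W

Q = 1.19×10^5 W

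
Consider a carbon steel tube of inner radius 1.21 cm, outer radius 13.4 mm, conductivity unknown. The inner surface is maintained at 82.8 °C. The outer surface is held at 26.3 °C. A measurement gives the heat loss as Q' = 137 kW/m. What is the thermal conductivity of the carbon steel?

k = 39.4 W/m·K

ΣR = ΔT/Q' = |82.8 − 26.3|/1.37×10^5 = 4.124×10^-4 m·K/W
ln(r₂/r₁)/(2πk) = 4.124×10^-4 ⇒ k = 0.1020/(2π·4.124×10^-4) = 39.4 W/m·K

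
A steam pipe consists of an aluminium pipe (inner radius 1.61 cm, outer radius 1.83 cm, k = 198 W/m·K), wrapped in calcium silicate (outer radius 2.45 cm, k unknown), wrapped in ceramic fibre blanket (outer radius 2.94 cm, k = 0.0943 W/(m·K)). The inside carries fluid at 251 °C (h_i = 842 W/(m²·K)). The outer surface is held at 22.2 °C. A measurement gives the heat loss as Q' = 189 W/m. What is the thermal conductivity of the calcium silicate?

k = 0.0521 W/m·K

ΣR = ΔT/Q' = |251 − 22.2|/189 = 1.211 m·K/W
Known resistances:
  R'_conv,in = 1/(2πr h) = 1/(2π·0.0161·842) = 0.01174 m·K/W
  R'_aluminium = ln(0.0183/0.0161)/(2πk) = 0.1281/(2π·198) = 1.030×10^-4 m·K/W
  R'_ceramic fibre blanket = ln(0.0294/0.0245)/(2πk) = 0.1823/(2π·0.0943) = 0.3077 m·K/W
R_calcium silicate = ΣR − ΣR_known = 1.211 − 0.3195 = 0.8915 m·K/W
ln(r₂/r₁)/(2πk) = 0.8915 ⇒ k = 0.2918/(2π·0.8915) = 0.0521 W/m·K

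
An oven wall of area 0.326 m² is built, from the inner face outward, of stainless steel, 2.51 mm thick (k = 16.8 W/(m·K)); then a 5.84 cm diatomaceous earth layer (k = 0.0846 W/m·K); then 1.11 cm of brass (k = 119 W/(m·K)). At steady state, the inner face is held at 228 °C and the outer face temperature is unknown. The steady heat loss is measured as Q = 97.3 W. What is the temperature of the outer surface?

Sum the resistances:
  R_stainless steel = L/(kA) = 0.00251/(16.8·0.326) = 4.583×10^-4 K/W
  R_diatomaceous earth = L/(kA) = 0.0584/(0.0846·0.326) = 2.118 K/W
  R_brass = L/(kA) = 0.0111/(119·0.326) = 2.861×10^-4 K/W
ΣR = 2.118 K/W
ΔT = Q·ΣR = 97.3 × 2.118 = 206.1 K
Heat flows outward, so T_out = T_in − ΔT = 228 − 206.1 = 21.9 °C

T_out = 21.9 °C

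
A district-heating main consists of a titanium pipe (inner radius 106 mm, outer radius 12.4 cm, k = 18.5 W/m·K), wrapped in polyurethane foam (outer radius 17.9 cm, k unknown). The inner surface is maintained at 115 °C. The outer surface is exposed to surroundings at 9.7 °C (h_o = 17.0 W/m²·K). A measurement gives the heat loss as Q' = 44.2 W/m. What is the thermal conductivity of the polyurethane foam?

ΣR = ΔT/Q' = |115 − 9.7|/44.2 = 2.382 m·K/W
Known resistances:
  R'_titanium = ln(0.124/0.106)/(2πk) = 0.1568/(2π·18.5) = 0.001349 m·K/W
  R'_conv,out = 1/(2πr h) = 1/(2π·0.179·17.0) = 0.05230 m·K/W
R_polyurethane foam = ΣR − ΣR_known = 2.382 − 0.05365 = 2.328 m·K/W
ln(r₂/r₁)/(2πk) = 2.328 ⇒ k = 0.3671/(2π·2.328) = 0.0251 W/m·K

k = 0.0251 W/m·K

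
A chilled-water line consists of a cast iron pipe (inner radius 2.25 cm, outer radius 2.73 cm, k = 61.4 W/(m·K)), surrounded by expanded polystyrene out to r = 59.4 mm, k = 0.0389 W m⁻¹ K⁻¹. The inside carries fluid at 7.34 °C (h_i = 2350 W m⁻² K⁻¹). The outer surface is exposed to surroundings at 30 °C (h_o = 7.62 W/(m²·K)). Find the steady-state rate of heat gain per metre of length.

Treat each layer as a resistance in series:
  R'_conv,in = 1/(2πr h) = 1/(2π·0.0225·2350) = 0.003010 m·K/W
  R'_cast iron = ln(0.0273/0.0225)/(2πk) = 0.1934/(2π·61.4) = 5.012×10^-4 m·K/W
  R'_expanded polystyrene = ln(0.0594/0.0273)/(2πk) = 0.7774/(2π·0.0389) = 3.181 m·K/W
  R'_conv,out = 1/(2πr h) = 1/(2π·0.0594·7.62) = 0.3516 m·K/W
ΣR = 0.003010 + 5.012×10^-4 + 3.181 + 0.3516 = 3.536 m·K/W
Q' = ΔT/ΣR = (7.34 °C − 30 °C)/3.536 = -6.41 W/m
(Negative Q' ⇒ heat flows inward; heat gain = 6.41 W/m.)

Q' = 6.41 W/m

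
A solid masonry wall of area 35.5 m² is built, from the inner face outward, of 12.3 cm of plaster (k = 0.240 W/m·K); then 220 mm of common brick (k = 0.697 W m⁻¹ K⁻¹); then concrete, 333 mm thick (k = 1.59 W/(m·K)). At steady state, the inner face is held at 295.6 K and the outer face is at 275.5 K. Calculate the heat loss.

Series thermal resistances, inner to outer:
  R_plaster = L/(kA) = 0.123/(0.240·35.5) = 0.01444 K/W
  R_common brick = L/(kA) = 0.220/(0.697·35.5) = 0.008891 K/W
  R_concrete = L/(kA) = 0.333/(1.59·35.5) = 0.005900 K/W
ΣR = 0.01444 + 0.008891 + 0.005900 = 0.02923 K/W
Q = ΔT/ΣR = (295.6 K − 275.5 K)/0.02923 = 688 W

Q = 688 W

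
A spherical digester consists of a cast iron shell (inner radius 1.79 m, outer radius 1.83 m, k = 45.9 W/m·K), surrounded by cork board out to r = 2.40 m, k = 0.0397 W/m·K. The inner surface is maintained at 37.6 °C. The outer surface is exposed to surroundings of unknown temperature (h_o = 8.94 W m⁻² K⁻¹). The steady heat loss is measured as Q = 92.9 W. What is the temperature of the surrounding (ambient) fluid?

T_out = 13.3 °C

Sum the resistances:
  R_cast iron = (1/1.79 − 1/1.83)/(4πk) = 0.01221/(4π·45.9) = 2.117×10^-5 K/W
  R_cork board = (1/1.83 − 1/2.40)/(4πk) = 0.1298/(4π·0.0397) = 0.2601 K/W
  R_conv,out = 1/(4πr²h) = 1/(4π·2.40²·8.94) = 0.001545 K/W
ΣR = 0.2617 K/W
ΔT = Q·ΣR = 92.9 × 0.2617 = 24.31 K
Heat flows outward, so T_out = T_in − ΔT = 37.6 − 24.31 = 13.3 °C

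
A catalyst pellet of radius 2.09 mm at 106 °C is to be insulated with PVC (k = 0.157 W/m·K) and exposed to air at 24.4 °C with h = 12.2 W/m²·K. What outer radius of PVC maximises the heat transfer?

For a sphere, r_cr = 2k_ins/h = 2·0.157/12.2 = 0.0257 m = 2.57 cm

r_cr = 2.57 cm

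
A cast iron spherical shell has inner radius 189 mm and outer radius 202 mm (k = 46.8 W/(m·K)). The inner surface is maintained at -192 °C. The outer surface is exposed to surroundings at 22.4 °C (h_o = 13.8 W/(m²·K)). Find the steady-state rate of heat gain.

Series thermal resistances, inner to outer:
  R_cast iron = (1/0.189 − 1/0.202)/(4πk) = 0.3405/(4π·46.8) = 5.790×10^-4 K/W
  R_conv,out = 1/(4πr²h) = 1/(4π·0.202²·13.8) = 0.1413 K/W
ΣR = 5.790×10^-4 + 0.1413 = 0.1419 K/W
Q = ΔT/ΣR = (-192 °C − 22.4 °C)/0.1419 = -1510 W
(Negative Q ⇒ heat flows inward; heat gain = 1510 W.)

Q = 1510 W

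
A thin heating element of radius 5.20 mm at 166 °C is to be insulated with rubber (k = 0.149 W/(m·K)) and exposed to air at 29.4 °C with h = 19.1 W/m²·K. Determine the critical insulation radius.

r_cr = 0.780 cm

For a cylinder, r_cr = k_ins/h = 0.149/19.1 = 0.00780 m = 0.780 cm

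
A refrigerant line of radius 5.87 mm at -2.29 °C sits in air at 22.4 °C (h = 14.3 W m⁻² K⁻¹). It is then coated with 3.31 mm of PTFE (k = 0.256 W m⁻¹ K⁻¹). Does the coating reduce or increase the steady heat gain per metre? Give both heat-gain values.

increases: 13.0 → 16.6 W/m

Critical radius for a cylinder: r_cr = k/h = 0.0179 m = 1.79 cm.
Outer radius after coating: r₂ = 0.00587 + 0.00331 = 0.00918 m.
Since r₁ < r_cr and r₂ ≤ r_cr, the coating moves toward the maximum at r_cr — heat gain rises.
Bare: R = 1/(2πr₁h) = 1.896 m·K/W; Q = 24.69/1.896 = 13.0 W/m.
Coated: R = R_cond + R_conv = 1.490 m·K/W; Q = 24.69/1.490 = 16.6 W/m.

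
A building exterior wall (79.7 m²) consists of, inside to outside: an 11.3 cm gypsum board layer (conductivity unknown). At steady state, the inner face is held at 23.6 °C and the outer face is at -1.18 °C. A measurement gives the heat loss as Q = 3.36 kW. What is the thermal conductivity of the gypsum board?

k = 0.192 W/m·K

ΣR = ΔT/Q = |23.6 − -1.18|/3360 = 0.007375 K/W
L/(kA) = 0.007375 ⇒ k = 0.113/(0.007375·79.7) = 0.192 W/m·K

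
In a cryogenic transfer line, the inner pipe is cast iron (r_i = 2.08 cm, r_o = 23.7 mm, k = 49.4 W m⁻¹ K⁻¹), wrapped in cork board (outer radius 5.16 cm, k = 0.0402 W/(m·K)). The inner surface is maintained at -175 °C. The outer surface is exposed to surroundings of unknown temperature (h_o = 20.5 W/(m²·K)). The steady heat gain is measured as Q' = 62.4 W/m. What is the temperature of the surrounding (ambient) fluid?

T_out = 26.6 °C

Series resistances:
  R'_cast iron = ln(0.0237/0.0208)/(2πk) = 0.1305/(2π·49.4) = 4.205×10^-4 m·K/W
  R'_cork board = ln(0.0516/0.0237)/(2πk) = 0.7780/(2π·0.0402) = 3.080 m·K/W
  R'_conv,out = 1/(2πr h) = 1/(2π·0.0516·20.5) = 0.1505 m·K/W
ΣR = 3.231 m·K/W
ΔT = Q'·ΣR = 62.4 × 3.231 = 201.6 K
Heat flows inward, so T_out = T_in + ΔT = -175 + 201.6 = 26.6 °C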